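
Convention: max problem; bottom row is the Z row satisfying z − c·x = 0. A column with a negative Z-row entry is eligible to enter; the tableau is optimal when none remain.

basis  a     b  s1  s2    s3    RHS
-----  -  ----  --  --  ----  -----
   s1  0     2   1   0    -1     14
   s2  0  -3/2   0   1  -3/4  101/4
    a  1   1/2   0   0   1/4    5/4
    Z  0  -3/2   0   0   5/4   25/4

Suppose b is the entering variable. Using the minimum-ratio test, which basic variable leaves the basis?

a

Column b entries and ratios — s1: 14/2 = 7; s2: -3/2 ≤ 0, skip; a: (5/4)/(1/2) = 5/2.
Smallest ratio is 5/2 in the row of a, so a leaves.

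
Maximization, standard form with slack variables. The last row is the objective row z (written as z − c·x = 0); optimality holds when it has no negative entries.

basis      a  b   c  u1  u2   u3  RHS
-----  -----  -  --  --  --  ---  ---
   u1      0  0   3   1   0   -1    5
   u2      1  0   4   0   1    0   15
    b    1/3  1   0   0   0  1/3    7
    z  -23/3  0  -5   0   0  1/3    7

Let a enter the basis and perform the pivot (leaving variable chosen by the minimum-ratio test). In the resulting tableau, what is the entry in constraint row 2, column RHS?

15

Ratio test on column a — row 1: entry 0 ≤ 0; row 2: 15/1 = 15; row 3: 7/(1/3) = 21. Minimum is 15 at row 2 (u2 leaves); pivot element 1.
Divide row 2 by 1; eliminate column a from the other rows.
In the new row 2, the RHS entry is the old entry divided by the pivot: 15/1 = 15.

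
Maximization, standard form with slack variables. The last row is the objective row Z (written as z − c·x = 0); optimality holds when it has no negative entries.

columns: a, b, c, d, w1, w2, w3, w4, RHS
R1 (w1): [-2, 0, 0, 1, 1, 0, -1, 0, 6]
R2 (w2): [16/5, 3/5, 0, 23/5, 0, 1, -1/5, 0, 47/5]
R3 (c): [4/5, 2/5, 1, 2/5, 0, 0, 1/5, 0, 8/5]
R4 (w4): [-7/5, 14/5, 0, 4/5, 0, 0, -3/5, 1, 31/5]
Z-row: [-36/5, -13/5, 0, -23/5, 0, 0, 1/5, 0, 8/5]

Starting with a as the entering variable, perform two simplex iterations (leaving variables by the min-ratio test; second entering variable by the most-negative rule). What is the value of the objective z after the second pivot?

Ratio test on column a — row 1: entry -2 ≤ 0; row 2: (47/5)/(16/5) = 47/16; row 3: (8/5)/(4/5) = 2; row 4: entry -7/5 ≤ 0. Minimum is 2 at row 3 (c leaves); pivot element 4/5.
Pivot on row 3; the Z-row RHS becomes 8/5 − (-36/5)·2 = 16.
Next entering variable (most negative Z-row entry -1): d.
Ratio test on column d — row 1: 10/2 = 5; row 2: 3/3 = 1; row 3: 2/(1/2) = 4; row 4: 9/(3/2) = 6. Minimum is 1 at row 2 (w2 leaves); pivot element 3.
After the second pivot the Z-row RHS is 16 − (-1)·1 = 17.

17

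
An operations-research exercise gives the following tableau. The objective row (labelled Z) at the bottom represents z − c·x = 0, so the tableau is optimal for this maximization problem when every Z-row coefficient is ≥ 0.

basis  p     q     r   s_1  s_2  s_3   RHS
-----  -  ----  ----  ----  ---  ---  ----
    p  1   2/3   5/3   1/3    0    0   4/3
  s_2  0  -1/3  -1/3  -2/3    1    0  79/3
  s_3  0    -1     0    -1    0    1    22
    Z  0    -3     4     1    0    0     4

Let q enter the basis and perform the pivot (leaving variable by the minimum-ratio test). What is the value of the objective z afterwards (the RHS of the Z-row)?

10

Ratio test on column q — row 1: (4/3)/(2/3) = 2; row 2: entry -1/3 ≤ 0; row 3: entry -1 ≤ 0. Minimum is 2 at row 1 (p leaves); pivot element 2/3.
Pivot on row 1; the Z-row RHS becomes 4 − (-3)·2 = 10.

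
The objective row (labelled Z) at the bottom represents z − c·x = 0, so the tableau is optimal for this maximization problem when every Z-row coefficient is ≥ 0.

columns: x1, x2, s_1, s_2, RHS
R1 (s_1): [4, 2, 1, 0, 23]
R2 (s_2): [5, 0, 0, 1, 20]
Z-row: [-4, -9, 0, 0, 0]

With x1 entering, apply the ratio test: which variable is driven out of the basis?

s_2

Column x1 entries and ratios — s_1: 23/4 = 23/4; s_2: 20/5 = 4.
Smallest ratio is 4 in the row of s_2, so s_2 leaves.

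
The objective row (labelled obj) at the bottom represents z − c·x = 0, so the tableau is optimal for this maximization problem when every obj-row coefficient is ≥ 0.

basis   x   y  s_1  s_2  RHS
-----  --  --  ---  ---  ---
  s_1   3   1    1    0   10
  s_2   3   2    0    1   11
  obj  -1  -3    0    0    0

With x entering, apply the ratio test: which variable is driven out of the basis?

Column x entries and ratios — s_1: 10/3 = 10/3; s_2: 11/3 = 11/3.
Smallest ratio is 10/3 in the row of s_1, so s_1 leaves.

s_1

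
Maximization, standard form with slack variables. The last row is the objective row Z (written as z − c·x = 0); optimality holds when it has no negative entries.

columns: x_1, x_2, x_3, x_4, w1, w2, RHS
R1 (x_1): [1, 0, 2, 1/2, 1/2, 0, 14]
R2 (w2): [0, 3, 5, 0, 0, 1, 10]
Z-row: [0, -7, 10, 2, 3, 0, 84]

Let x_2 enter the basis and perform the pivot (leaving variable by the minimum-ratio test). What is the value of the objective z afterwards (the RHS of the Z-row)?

322/3

Ratio test on column x_2 — row 1: entry 0 ≤ 0; row 2: 10/3 = 10/3. Minimum is 10/3 at row 2 (w2 leaves); pivot element 3.
Pivot on row 2; the Z-row RHS becomes 84 − (-7)·(10/3) = 322/3.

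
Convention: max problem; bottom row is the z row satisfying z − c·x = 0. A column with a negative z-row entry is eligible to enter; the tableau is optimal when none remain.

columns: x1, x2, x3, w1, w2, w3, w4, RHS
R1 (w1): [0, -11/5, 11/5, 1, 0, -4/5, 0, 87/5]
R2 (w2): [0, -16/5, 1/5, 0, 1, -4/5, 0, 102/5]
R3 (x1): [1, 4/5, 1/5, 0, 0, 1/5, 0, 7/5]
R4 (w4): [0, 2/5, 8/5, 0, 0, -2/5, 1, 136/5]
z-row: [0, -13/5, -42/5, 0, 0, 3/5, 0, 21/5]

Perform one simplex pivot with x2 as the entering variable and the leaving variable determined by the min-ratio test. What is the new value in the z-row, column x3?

-31/4

Ratio test on column x2 — row 1: entry -11/5 ≤ 0; row 2: entry -16/5 ≤ 0; row 3: (7/5)/(4/5) = 7/4; row 4: (136/5)/(2/5) = 68. Minimum is 7/4 at row 3 (x1 leaves); pivot element 4/5.
Divide row 3 by 4/5; eliminate column x2 from the other rows.
z-row update in column x3: -42/5 − (-13/5)·(1/4) = -31/4.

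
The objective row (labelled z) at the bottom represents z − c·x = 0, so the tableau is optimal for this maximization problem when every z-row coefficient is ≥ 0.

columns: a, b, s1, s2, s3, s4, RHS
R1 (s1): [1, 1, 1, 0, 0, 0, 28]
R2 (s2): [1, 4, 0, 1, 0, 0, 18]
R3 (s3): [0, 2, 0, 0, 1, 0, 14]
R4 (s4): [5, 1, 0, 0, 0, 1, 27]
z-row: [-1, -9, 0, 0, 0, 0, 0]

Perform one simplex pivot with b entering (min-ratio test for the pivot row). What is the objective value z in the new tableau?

Ratio test on column b — row 1: 28/1 = 28; row 2: 18/4 = 9/2; row 3: 14/2 = 7; row 4: 27/1 = 27. Minimum is 9/2 at row 2 (s2 leaves); pivot element 4.
Pivot on row 2; the z-row RHS becomes 0 − (-9)·(9/2) = 81/2.

81/2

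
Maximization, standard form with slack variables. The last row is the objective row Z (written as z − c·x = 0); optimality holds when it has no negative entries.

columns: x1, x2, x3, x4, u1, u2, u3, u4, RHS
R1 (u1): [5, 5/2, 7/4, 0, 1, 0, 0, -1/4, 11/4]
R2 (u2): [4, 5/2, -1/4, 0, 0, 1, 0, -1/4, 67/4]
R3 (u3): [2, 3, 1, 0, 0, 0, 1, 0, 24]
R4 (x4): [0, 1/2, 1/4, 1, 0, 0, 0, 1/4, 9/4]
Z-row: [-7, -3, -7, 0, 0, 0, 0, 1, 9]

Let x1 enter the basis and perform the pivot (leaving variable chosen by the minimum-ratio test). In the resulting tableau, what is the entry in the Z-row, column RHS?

257/20

Ratio test on column x1 — row 1: (11/4)/5 = 11/20; row 2: (67/4)/4 = 67/16; row 3: 24/2 = 12; row 4: entry 0 ≤ 0. Minimum is 11/20 at row 1 (u1 leaves); pivot element 5.
Divide row 1 by 5; eliminate column x1 from the other rows.
Z-row update in column RHS: 9 − (-7)·(11/20) = 257/20.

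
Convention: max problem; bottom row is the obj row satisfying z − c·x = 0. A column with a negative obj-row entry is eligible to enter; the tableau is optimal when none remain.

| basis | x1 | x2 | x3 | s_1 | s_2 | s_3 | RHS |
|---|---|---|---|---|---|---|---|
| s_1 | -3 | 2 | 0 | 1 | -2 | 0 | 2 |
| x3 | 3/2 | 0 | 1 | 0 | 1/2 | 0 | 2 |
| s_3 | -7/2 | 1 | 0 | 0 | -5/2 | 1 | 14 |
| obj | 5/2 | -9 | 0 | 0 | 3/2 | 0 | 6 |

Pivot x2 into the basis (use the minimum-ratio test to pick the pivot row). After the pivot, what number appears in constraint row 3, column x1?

Ratio test on column x2 — row 1: 2/2 = 1; row 2: entry 0 ≤ 0; row 3: 14/1 = 14. Minimum is 1 at row 1 (s_1 leaves); pivot element 2.
Divide row 1 by 2; eliminate column x2 from the other rows.
Row 3 update in column x1: -7/2 − 1·(-3/2) = -2.

-2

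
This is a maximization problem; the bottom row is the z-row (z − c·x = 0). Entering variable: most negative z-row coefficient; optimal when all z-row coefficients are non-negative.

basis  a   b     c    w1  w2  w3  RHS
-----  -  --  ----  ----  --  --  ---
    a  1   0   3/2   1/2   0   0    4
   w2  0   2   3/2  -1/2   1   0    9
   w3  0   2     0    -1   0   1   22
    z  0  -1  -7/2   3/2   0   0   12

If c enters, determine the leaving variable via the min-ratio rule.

Column c entries and ratios — a: 4/(3/2) = 8/3; w2: 9/(3/2) = 6; w3: 0 ≤ 0, skip.
Smallest ratio is 8/3 in the row of a, so a leaves.

a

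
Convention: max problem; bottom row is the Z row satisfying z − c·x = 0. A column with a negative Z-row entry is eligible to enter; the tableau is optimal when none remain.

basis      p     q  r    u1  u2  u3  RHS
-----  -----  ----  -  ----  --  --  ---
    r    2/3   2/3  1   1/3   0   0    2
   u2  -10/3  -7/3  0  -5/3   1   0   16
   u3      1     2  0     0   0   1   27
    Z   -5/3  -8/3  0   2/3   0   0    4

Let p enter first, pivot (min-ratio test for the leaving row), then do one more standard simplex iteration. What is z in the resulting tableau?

12

Ratio test on column p — row 1: 2/(2/3) = 3; row 2: entry -10/3 ≤ 0; row 3: 27/1 = 27. Minimum is 3 at row 1 (r leaves); pivot element 2/3.
Pivot on row 1; the Z-row RHS becomes 4 − (-5/3)·3 = 9.
Next entering variable (most negative Z-row entry -1): q.
Ratio test on column q — row 1: 3/1 = 3; row 2: 26/1 = 26; row 3: 24/1 = 24. Minimum is 3 at row 1 (p leaves); pivot element 1.
After the second pivot the Z-row RHS is 9 − (-1)·3 = 12.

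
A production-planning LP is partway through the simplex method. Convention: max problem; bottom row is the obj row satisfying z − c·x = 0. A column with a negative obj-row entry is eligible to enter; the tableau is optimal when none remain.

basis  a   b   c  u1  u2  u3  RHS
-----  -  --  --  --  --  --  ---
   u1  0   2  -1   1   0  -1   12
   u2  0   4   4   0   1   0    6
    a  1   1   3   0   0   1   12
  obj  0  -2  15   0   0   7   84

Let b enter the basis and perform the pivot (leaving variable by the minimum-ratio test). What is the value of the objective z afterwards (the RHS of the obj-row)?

Ratio test on column b — row 1: 12/2 = 6; row 2: 6/4 = 3/2; row 3: 12/1 = 12. Minimum is 3/2 at row 2 (u2 leaves); pivot element 4.
Pivot on row 2; the obj-row RHS becomes 84 − (-2)·(3/2) = 87.

87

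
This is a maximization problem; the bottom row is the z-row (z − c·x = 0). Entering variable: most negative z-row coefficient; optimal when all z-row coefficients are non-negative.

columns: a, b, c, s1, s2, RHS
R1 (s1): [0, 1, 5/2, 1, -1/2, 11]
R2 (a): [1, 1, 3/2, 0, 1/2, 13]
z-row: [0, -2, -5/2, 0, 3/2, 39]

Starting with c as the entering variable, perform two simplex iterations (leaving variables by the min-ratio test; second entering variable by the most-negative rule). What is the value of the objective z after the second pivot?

Ratio test on column c — row 1: 11/(5/2) = 22/5; row 2: 13/(3/2) = 26/3. Minimum is 22/5 at row 1 (s1 leaves); pivot element 5/2.
Pivot on row 1; the z-row RHS becomes 39 − (-5/2)·(22/5) = 50.
Next entering variable (most negative z-row entry -1): b.
Ratio test on column b — row 1: (22/5)/(2/5) = 11; row 2: (32/5)/(2/5) = 16. Minimum is 11 at row 1 (c leaves); pivot element 2/5.
After the second pivot the z-row RHS is 50 − (-1)·11 = 61.

61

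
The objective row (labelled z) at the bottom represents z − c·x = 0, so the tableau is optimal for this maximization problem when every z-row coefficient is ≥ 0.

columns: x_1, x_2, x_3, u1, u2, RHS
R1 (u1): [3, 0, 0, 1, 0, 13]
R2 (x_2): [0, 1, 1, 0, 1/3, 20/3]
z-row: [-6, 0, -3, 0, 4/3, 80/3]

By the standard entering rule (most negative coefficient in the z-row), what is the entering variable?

Negative z-row entries: x_1: -6, x_3: -3.
The most negative is -6 in column x_1, so x_1 enters.

x_1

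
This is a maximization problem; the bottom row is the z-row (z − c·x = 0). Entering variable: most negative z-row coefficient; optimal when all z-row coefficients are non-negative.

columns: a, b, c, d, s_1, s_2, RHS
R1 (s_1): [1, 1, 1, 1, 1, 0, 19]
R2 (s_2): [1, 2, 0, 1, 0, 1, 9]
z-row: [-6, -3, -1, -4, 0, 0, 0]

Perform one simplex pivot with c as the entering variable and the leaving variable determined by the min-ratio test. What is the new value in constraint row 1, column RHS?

19

Ratio test on column c — row 1: 19/1 = 19; row 2: entry 0 ≤ 0. Minimum is 19 at row 1 (s_1 leaves); pivot element 1.
Divide row 1 by 1; eliminate column c from the other rows.
In the new row 1, the RHS entry is the old entry divided by the pivot: 19/1 = 19.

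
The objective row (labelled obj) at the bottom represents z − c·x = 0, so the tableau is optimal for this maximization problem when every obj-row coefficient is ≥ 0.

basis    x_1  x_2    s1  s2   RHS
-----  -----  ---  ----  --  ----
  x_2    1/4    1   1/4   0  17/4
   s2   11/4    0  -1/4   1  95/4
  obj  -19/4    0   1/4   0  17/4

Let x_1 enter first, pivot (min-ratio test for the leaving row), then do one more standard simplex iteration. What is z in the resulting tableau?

Ratio test on column x_1 — row 1: (17/4)/(1/4) = 17; row 2: (95/4)/(11/4) = 95/11. Minimum is 95/11 at row 2 (s2 leaves); pivot element 11/4.
Pivot on row 2; the obj-row RHS becomes 17/4 − (-19/4)·(95/11) = 498/11.
Next entering variable (most negative obj-row entry -2/11): s1.
Ratio test on column s1 — row 1: (23/11)/(3/11) = 23/3; row 2: entry -1/11 ≤ 0. Minimum is 23/3 at row 1 (x_2 leaves); pivot element 3/11.
After the second pivot the obj-row RHS is 498/11 − (-2/11)·(23/3) = 140/3.

140/3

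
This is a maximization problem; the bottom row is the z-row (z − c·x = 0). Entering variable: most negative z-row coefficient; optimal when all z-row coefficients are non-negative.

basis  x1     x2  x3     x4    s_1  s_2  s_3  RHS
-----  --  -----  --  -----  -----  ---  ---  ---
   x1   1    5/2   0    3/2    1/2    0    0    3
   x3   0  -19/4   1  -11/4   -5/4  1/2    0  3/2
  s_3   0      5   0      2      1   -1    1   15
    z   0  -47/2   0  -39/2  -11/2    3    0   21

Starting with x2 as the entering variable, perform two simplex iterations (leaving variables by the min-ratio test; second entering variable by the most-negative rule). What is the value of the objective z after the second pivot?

60

Ratio test on column x2 — row 1: 3/(5/2) = 6/5; row 2: entry -19/4 ≤ 0; row 3: 15/5 = 3. Minimum is 6/5 at row 1 (x1 leaves); pivot element 5/2.
Pivot on row 1; the z-row RHS becomes 21 − (-47/2)·(6/5) = 246/5.
Next entering variable (most negative z-row entry -27/5): x4.
Ratio test on column x4 — row 1: (6/5)/(3/5) = 2; row 2: (36/5)/(1/10) = 72; row 3: entry -1 ≤ 0. Minimum is 2 at row 1 (x2 leaves); pivot element 3/5.
After the second pivot the z-row RHS is 246/5 − (-27/5)·2 = 60.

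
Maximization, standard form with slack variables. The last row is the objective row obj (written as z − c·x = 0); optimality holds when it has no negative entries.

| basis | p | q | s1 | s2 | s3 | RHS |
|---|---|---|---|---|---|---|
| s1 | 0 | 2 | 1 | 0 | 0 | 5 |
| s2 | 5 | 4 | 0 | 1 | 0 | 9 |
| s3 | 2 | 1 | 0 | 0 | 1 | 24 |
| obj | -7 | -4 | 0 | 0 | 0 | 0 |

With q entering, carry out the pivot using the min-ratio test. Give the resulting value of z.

Ratio test on column q — row 1: 5/2 = 5/2; row 2: 9/4 = 9/4; row 3: 24/1 = 24. Minimum is 9/4 at row 2 (s2 leaves); pivot element 4.
Pivot on row 2; the obj-row RHS becomes 0 − (-4)·(9/4) = 9.

9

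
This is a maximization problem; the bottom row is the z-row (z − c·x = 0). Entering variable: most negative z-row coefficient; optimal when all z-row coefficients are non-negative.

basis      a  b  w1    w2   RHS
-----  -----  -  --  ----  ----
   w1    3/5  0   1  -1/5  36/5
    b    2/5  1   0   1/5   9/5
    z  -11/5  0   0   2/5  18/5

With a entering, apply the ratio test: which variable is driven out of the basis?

Column a entries and ratios — w1: (36/5)/(3/5) = 12; b: (9/5)/(2/5) = 9/2.
Smallest ratio is 9/2 in the row of b, so b leaves.

b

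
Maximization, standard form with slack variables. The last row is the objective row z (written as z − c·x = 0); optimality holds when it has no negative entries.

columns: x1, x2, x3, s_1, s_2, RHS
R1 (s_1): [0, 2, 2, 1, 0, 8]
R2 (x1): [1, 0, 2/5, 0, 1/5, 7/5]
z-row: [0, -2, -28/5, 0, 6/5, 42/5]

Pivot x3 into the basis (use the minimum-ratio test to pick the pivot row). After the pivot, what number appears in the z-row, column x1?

Ratio test on column x3 — row 1: 8/2 = 4; row 2: (7/5)/(2/5) = 7/2. Minimum is 7/2 at row 2 (x1 leaves); pivot element 2/5.
Divide row 2 by 2/5; eliminate column x3 from the other rows.
z-row update in column x1: 0 − (-28/5)·(5/2) = 14.

14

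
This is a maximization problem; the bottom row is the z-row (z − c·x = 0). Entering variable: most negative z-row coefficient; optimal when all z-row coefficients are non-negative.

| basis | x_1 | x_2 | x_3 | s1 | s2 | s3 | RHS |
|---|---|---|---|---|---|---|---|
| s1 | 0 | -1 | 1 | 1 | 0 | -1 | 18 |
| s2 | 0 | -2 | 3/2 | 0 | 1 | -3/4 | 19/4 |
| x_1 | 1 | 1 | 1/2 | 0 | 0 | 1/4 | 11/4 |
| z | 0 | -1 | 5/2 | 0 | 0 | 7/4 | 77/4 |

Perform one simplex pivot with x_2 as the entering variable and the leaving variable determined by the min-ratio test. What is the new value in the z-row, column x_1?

Ratio test on column x_2 — row 1: entry -1 ≤ 0; row 2: entry -2 ≤ 0; row 3: (11/4)/1 = 11/4. Minimum is 11/4 at row 3 (x_1 leaves); pivot element 1.
Divide row 3 by 1; eliminate column x_2 from the other rows.
z-row update in column x_1: 0 − (-1)·1 = 1.

1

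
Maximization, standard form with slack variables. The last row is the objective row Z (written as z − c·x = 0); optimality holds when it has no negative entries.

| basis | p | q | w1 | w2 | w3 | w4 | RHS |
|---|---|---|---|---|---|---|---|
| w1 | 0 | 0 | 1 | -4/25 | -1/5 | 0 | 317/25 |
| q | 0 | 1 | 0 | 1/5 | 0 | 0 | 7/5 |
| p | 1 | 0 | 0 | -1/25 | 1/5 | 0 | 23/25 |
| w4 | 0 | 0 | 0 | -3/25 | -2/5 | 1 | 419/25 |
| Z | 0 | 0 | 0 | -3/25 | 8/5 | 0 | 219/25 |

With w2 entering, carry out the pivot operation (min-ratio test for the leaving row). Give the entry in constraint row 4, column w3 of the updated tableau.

Ratio test on column w2 — row 1: entry -4/25 ≤ 0; row 2: (7/5)/(1/5) = 7; row 3: entry -1/25 ≤ 0; row 4: entry -3/25 ≤ 0. Minimum is 7 at row 2 (q leaves); pivot element 1/5.
Divide row 2 by 1/5; eliminate column w2 from the other rows.
Row 4 update in column w3: -2/5 − (-3/25)·0 = -2/5.

-2/5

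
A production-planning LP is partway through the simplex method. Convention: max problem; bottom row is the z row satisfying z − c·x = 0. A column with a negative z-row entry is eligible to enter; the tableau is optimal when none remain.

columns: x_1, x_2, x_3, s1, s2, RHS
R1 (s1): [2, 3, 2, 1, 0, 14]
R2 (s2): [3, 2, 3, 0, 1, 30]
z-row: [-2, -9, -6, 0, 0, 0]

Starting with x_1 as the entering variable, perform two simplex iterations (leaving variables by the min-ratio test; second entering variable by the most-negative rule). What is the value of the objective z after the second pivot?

Ratio test on column x_1 — row 1: 14/2 = 7; row 2: 30/3 = 10. Minimum is 7 at row 1 (s1 leaves); pivot element 2.
Pivot on row 1; the z-row RHS becomes 0 − (-2)·7 = 14.
Next entering variable (most negative z-row entry -6): x_2.
Ratio test on column x_2 — row 1: 7/(3/2) = 14/3; row 2: entry -5/2 ≤ 0. Minimum is 14/3 at row 1 (x_1 leaves); pivot element 3/2.
After the second pivot the z-row RHS is 14 − (-6)·(14/3) = 42.

42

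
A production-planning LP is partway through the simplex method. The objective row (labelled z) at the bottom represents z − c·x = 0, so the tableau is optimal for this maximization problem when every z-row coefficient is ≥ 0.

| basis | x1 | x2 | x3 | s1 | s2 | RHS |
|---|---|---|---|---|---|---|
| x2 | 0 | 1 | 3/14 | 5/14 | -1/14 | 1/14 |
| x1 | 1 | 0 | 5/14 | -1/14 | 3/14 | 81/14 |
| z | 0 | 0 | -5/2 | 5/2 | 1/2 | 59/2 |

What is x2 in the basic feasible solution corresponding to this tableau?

1/14

x2 is basic (row 1); its value is the RHS of that row, 1/14.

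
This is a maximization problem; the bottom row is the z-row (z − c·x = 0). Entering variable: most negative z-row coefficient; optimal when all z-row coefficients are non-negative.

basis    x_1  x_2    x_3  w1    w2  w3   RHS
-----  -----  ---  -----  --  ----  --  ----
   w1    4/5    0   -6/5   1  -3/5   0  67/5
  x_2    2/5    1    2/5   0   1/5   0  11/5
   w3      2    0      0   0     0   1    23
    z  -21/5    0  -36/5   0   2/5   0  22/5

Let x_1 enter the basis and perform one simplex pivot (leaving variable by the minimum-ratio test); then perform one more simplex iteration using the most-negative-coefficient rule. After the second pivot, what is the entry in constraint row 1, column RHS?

20

Ratio test on column x_1 — row 1: (67/5)/(4/5) = 67/4; row 2: (11/5)/(2/5) = 11/2; row 3: 23/2 = 23/2. Minimum is 11/2 at row 2 (x_2 leaves); pivot element 2/5.
Divide row 2 by 2/5; eliminate column x_1 from the other rows.
Second iteration: most negative z-row entry is -3 in column x_3, so x_3 enters.
Ratio test on column x_3 — row 1: entry -2 ≤ 0; row 2: (11/2)/1 = 11/2; row 3: entry -2 ≤ 0. Minimum is 11/2 at row 2 (x_1 leaves); pivot element 1.
Divide row 2 by 1; eliminate column x_3 from the other rows.
After both pivots, the entry at constraint row 1, column RHS is 20.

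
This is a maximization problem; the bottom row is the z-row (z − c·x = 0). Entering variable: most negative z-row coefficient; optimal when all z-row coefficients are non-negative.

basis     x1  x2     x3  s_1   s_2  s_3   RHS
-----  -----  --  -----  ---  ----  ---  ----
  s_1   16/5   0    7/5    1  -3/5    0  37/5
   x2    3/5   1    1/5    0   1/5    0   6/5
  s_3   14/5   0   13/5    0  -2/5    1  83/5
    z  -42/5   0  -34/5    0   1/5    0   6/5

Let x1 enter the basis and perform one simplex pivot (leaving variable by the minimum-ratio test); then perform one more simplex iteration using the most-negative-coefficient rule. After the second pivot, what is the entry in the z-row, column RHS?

Ratio test on column x1 — row 1: (37/5)/(16/5) = 37/16; row 2: (6/5)/(3/5) = 2; row 3: (83/5)/(14/5) = 83/14. Minimum is 2 at row 2 (x2 leaves); pivot element 3/5.
Divide row 2 by 3/5; eliminate column x1 from the other rows.
Second iteration: most negative z-row entry is -4 in column x3, so x3 enters.
Ratio test on column x3 — row 1: 1/(1/3) = 3; row 2: 2/(1/3) = 6; row 3: 11/(5/3) = 33/5. Minimum is 3 at row 1 (s_1 leaves); pivot element 1/3.
Divide row 1 by 1/3; eliminate column x3 from the other rows.
After both pivots, the entry at the z-row, column RHS is 30.

30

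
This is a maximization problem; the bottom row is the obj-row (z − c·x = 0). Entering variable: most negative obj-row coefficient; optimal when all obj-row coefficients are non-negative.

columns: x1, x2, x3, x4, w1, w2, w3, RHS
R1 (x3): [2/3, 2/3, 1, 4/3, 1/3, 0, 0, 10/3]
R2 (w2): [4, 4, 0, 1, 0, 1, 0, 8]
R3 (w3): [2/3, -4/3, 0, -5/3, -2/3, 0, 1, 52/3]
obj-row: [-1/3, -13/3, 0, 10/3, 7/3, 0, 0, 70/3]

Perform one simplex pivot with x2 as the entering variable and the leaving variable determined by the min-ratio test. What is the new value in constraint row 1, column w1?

Ratio test on column x2 — row 1: (10/3)/(2/3) = 5; row 2: 8/4 = 2; row 3: entry -4/3 ≤ 0. Minimum is 2 at row 2 (w2 leaves); pivot element 4.
Divide row 2 by 4; eliminate column x2 from the other rows.
Row 1 update in column w1: 1/3 − (2/3)·0 = 1/3.

1/3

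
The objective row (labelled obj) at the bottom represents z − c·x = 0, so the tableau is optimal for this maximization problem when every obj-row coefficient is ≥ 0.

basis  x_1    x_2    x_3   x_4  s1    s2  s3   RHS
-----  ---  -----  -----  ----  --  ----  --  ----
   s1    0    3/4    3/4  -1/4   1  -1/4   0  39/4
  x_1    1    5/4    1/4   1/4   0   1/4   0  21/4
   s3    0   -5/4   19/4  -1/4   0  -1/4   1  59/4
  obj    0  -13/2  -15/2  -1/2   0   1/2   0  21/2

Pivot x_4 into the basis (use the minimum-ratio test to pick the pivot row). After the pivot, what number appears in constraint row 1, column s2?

0

Ratio test on column x_4 — row 1: entry -1/4 ≤ 0; row 2: (21/4)/(1/4) = 21; row 3: entry -1/4 ≤ 0. Minimum is 21 at row 2 (x_1 leaves); pivot element 1/4.
Divide row 2 by 1/4; eliminate column x_4 from the other rows.
Row 1 update in column s2: -1/4 − (-1/4)·1 = 0.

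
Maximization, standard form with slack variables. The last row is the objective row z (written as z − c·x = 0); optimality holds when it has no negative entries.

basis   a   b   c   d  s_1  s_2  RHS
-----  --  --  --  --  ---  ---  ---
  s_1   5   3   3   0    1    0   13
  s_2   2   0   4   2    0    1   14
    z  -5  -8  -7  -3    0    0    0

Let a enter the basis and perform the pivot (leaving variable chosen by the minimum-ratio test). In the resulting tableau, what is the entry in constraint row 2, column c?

Ratio test on column a — row 1: 13/5 = 13/5; row 2: 14/2 = 7. Minimum is 13/5 at row 1 (s_1 leaves); pivot element 5.
Divide row 1 by 5; eliminate column a from the other rows.
Row 2 update in column c: 4 − 2·(3/5) = 14/5.

14/5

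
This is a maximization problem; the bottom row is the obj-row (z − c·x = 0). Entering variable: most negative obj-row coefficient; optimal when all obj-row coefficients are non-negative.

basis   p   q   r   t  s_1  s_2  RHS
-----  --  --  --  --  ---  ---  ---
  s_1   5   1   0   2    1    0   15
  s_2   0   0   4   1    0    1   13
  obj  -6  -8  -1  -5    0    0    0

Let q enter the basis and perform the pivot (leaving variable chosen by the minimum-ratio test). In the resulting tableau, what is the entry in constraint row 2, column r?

4

Ratio test on column q — row 1: 15/1 = 15; row 2: entry 0 ≤ 0. Minimum is 15 at row 1 (s_1 leaves); pivot element 1.
Divide row 1 by 1; eliminate column q from the other rows.
Row 2 update in column r: 4 − 0·0 = 4.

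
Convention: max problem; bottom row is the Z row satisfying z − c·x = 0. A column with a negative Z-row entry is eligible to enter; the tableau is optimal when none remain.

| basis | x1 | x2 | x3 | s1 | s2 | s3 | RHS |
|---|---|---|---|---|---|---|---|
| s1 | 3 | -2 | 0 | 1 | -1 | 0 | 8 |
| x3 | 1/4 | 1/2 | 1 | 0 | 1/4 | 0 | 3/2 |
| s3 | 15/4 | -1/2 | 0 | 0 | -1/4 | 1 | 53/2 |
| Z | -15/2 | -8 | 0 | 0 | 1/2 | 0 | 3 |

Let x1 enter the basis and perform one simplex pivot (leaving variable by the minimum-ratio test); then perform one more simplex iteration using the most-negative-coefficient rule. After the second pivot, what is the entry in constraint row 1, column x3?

1

Ratio test on column x1 — row 1: 8/3 = 8/3; row 2: (3/2)/(1/4) = 6; row 3: (53/2)/(15/4) = 106/15. Minimum is 8/3 at row 1 (s1 leaves); pivot element 3.
Divide row 1 by 3; eliminate column x1 from the other rows.
Second iteration: most negative Z-row entry is -13 in column x2, so x2 enters.
Ratio test on column x2 — row 1: entry -2/3 ≤ 0; row 2: (5/6)/(2/3) = 5/4; row 3: (33/2)/2 = 33/4. Minimum is 5/4 at row 2 (x3 leaves); pivot element 2/3.
Divide row 2 by 2/3; eliminate column x2 from the other rows.
After both pivots, the entry at constraint row 1, column x3 is 1.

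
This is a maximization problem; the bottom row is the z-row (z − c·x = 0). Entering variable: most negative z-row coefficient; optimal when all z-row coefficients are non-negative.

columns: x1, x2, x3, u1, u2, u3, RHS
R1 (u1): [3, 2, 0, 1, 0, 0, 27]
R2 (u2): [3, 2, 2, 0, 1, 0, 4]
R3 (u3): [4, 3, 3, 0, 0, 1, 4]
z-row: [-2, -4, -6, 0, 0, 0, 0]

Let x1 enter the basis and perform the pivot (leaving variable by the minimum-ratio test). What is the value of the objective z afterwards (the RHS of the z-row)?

2

Ratio test on column x1 — row 1: 27/3 = 9; row 2: 4/3 = 4/3; row 3: 4/4 = 1. Minimum is 1 at row 3 (u3 leaves); pivot element 4.
Pivot on row 3; the z-row RHS becomes 0 − (-2)·1 = 2.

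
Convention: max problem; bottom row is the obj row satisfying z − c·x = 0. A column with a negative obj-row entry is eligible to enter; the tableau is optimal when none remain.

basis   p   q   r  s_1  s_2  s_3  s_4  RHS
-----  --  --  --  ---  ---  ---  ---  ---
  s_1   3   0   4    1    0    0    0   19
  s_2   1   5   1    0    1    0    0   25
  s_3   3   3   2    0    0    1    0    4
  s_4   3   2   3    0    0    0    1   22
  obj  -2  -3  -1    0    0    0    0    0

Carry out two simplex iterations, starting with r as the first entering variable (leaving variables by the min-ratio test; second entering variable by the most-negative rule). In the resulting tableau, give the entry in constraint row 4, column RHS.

58/3

Ratio test on column r — row 1: 19/4 = 19/4; row 2: 25/1 = 25; row 3: 4/2 = 2; row 4: 22/3 = 22/3. Minimum is 2 at row 3 (s_3 leaves); pivot element 2.
Divide row 3 by 2; eliminate column r from the other rows.
Second iteration: most negative obj-row entry is -3/2 in column q, so q enters.
Ratio test on column q — row 1: entry -6 ≤ 0; row 2: 23/(7/2) = 46/7; row 3: 2/(3/2) = 4/3; row 4: entry -5/2 ≤ 0. Minimum is 4/3 at row 3 (r leaves); pivot element 3/2.
Divide row 3 by 3/2; eliminate column q from the other rows.
After both pivots, the entry at constraint row 4, column RHS is 58/3.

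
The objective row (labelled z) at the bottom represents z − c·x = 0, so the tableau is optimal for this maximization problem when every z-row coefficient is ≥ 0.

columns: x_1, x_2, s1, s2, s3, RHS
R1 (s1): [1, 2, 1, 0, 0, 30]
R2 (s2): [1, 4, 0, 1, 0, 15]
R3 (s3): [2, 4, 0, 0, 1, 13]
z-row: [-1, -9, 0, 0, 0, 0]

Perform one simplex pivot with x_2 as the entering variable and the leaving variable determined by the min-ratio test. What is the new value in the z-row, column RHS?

117/4

Ratio test on column x_2 — row 1: 30/2 = 15; row 2: 15/4 = 15/4; row 3: 13/4 = 13/4. Minimum is 13/4 at row 3 (s3 leaves); pivot element 4.
Divide row 3 by 4; eliminate column x_2 from the other rows.
z-row update in column RHS: 0 − (-9)·(13/4) = 117/4.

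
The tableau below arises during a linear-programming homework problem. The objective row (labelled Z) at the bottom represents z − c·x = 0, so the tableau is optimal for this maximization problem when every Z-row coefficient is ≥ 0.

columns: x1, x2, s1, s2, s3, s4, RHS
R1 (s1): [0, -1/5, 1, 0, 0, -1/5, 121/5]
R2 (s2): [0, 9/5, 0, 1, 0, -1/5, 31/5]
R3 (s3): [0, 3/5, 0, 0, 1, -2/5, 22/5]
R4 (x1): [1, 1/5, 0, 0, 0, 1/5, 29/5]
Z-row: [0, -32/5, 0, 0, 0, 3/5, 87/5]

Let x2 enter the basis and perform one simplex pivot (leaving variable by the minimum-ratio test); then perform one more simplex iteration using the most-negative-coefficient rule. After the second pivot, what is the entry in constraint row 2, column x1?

1/2

Ratio test on column x2 — row 1: entry -1/5 ≤ 0; row 2: (31/5)/(9/5) = 31/9; row 3: (22/5)/(3/5) = 22/3; row 4: (29/5)/(1/5) = 29. Minimum is 31/9 at row 2 (s2 leaves); pivot element 9/5.
Divide row 2 by 9/5; eliminate column x2 from the other rows.
Second iteration: most negative Z-row entry is -1/9 in column s4, so s4 enters.
Ratio test on column s4 — row 1: entry -2/9 ≤ 0; row 2: entry -1/9 ≤ 0; row 3: entry -1/3 ≤ 0; row 4: (46/9)/(2/9) = 23. Minimum is 23 at row 4 (x1 leaves); pivot element 2/9.
Divide row 4 by 2/9; eliminate column s4 from the other rows.
After both pivots, the entry at constraint row 2, column x1 is 1/2.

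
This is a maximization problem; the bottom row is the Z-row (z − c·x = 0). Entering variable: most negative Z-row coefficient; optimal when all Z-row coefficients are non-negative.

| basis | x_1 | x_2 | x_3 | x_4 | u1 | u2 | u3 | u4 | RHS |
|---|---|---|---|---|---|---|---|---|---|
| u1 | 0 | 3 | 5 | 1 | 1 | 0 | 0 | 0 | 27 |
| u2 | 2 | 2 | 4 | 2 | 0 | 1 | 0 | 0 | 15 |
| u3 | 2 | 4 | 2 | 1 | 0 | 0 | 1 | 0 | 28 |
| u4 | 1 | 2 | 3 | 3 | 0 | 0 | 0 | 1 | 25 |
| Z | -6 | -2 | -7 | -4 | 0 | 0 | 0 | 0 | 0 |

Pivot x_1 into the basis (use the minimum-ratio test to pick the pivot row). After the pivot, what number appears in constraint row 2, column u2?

Ratio test on column x_1 — row 1: entry 0 ≤ 0; row 2: 15/2 = 15/2; row 3: 28/2 = 14; row 4: 25/1 = 25. Minimum is 15/2 at row 2 (u2 leaves); pivot element 2.
Divide row 2 by 2; eliminate column x_1 from the other rows.
In the new row 2, the u2 entry is the old entry divided by the pivot: 1/2 = 1/2.

1/2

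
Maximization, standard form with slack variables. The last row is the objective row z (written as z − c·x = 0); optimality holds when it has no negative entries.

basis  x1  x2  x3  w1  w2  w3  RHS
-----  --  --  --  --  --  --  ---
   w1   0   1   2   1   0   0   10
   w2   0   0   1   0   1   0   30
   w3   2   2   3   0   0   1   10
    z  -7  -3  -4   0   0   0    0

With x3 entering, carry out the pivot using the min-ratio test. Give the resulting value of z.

Ratio test on column x3 — row 1: 10/2 = 5; row 2: 30/1 = 30; row 3: 10/3 = 10/3. Minimum is 10/3 at row 3 (w3 leaves); pivot element 3.
Pivot on row 3; the z-row RHS becomes 0 − (-4)·(10/3) = 40/3.

40/3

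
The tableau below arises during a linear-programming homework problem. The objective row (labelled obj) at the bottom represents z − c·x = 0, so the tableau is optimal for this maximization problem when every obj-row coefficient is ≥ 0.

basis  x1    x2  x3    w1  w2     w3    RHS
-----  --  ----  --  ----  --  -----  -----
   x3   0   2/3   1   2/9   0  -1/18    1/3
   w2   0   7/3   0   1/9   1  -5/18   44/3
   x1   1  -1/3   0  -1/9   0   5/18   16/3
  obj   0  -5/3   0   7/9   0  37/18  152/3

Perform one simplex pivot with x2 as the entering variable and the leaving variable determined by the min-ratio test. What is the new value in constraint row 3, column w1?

0

Ratio test on column x2 — row 1: (1/3)/(2/3) = 1/2; row 2: (44/3)/(7/3) = 44/7; row 3: entry -1/3 ≤ 0. Minimum is 1/2 at row 1 (x3 leaves); pivot element 2/3.
Divide row 1 by 2/3; eliminate column x2 from the other rows.
Row 3 update in column w1: -1/9 − (-1/3)·(1/3) = 0.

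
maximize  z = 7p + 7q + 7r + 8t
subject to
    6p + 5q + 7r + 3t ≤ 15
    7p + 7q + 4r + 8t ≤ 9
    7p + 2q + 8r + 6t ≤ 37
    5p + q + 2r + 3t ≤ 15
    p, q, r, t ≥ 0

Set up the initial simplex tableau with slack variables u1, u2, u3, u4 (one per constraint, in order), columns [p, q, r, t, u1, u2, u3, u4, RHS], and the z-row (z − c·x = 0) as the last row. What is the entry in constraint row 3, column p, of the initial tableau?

7

Constraint 3 has coefficient 7 on p.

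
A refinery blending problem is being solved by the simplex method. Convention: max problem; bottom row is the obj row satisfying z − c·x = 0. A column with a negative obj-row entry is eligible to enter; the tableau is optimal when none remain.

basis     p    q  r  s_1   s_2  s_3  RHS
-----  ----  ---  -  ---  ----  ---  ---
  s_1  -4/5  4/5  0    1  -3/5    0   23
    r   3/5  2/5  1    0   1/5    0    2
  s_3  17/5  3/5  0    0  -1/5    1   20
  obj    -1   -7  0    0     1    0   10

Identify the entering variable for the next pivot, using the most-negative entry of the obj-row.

q

Negative obj-row entries: p: -1, q: -7.
The most negative is -7 in column q, so q enters.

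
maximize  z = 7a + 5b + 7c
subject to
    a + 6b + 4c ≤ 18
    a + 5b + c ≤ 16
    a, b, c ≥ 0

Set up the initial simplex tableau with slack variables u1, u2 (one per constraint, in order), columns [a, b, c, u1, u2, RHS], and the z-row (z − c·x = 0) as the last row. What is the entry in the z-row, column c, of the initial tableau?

The z-row carries the negated objective coefficients: the c entry is -7.

-7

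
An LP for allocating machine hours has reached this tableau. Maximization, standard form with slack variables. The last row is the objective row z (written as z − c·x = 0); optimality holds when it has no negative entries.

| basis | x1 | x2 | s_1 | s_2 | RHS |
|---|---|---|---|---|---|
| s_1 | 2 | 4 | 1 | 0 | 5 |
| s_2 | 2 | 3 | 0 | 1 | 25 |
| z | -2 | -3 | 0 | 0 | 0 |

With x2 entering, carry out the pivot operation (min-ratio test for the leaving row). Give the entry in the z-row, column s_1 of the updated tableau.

Ratio test on column x2 — row 1: 5/4 = 5/4; row 2: 25/3 = 25/3. Minimum is 5/4 at row 1 (s_1 leaves); pivot element 4.
Divide row 1 by 4; eliminate column x2 from the other rows.
z-row update in column s_1: 0 − (-3)·(1/4) = 3/4.

3/4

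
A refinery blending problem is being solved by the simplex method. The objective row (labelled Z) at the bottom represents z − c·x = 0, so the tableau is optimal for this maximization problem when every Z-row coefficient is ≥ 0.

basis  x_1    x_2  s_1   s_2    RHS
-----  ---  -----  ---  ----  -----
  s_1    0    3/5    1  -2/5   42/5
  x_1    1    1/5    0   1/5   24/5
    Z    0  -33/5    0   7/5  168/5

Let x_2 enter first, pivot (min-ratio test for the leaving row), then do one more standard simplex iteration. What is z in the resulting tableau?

Ratio test on column x_2 — row 1: (42/5)/(3/5) = 14; row 2: (24/5)/(1/5) = 24. Minimum is 14 at row 1 (s_1 leaves); pivot element 3/5.
Pivot on row 1; the Z-row RHS becomes 168/5 − (-33/5)·14 = 126.
Next entering variable (most negative Z-row entry -3): s_2.
Ratio test on column s_2 — row 1: entry -2/3 ≤ 0; row 2: 2/(1/3) = 6. Minimum is 6 at row 2 (x_1 leaves); pivot element 1/3.
After the second pivot the Z-row RHS is 126 − (-3)·6 = 144.

144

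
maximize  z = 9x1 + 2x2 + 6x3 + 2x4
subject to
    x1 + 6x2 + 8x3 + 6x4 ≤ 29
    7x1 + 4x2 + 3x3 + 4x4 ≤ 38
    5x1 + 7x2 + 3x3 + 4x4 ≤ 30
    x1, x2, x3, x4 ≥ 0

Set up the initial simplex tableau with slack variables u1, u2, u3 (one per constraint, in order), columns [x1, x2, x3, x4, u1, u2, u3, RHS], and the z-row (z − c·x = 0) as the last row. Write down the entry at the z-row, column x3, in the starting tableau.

-6

The z-row carries the negated objective coefficients: the x3 entry is -6.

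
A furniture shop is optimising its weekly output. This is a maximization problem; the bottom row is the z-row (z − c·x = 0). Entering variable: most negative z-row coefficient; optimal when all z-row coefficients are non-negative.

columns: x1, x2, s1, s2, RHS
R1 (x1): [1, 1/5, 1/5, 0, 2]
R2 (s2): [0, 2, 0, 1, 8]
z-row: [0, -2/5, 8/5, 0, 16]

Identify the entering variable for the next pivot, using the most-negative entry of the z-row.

Negative z-row entries: x2: -2/5.
The most negative is -2/5 in column x2, so x2 enters.

x2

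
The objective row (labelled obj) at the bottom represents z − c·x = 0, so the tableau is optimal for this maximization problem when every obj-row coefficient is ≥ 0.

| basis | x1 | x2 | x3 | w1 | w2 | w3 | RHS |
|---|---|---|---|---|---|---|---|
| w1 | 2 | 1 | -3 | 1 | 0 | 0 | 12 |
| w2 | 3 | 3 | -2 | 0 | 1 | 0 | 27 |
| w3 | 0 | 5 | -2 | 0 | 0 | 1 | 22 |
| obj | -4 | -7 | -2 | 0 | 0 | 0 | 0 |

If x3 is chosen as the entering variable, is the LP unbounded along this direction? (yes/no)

yes

Every constraint-row entry in column x3 is ≤ 0, so increasing x3 is unbounded.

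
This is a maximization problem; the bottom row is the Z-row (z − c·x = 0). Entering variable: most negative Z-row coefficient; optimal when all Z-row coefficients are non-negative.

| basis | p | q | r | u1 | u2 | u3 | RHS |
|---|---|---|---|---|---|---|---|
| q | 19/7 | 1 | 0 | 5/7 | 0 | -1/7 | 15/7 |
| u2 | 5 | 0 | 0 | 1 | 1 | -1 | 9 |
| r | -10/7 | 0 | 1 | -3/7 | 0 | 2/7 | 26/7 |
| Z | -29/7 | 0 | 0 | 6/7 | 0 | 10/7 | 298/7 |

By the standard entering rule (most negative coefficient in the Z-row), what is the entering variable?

p

Negative Z-row entries: p: -29/7.
The most negative is -29/7 in column p, so p enters.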